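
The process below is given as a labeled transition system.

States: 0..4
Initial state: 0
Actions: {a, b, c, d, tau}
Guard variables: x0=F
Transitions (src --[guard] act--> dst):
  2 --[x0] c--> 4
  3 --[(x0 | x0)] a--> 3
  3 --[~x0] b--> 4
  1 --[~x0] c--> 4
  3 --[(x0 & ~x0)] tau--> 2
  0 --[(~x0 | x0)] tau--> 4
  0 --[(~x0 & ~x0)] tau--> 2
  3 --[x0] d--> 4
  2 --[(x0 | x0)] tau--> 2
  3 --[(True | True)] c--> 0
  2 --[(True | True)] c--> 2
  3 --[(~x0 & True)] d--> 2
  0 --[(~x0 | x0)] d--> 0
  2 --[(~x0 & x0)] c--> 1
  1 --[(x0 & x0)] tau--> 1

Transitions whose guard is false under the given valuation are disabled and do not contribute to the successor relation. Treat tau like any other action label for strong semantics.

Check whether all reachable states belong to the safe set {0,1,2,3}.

Inv-set: {0,1,2,3}
Reachable = {0,2,4}
  0: safe
  2: safe
  4: VIOLATES
witness against invariant: tau → 4

Answer: INVARIANT VIOLATED at state 4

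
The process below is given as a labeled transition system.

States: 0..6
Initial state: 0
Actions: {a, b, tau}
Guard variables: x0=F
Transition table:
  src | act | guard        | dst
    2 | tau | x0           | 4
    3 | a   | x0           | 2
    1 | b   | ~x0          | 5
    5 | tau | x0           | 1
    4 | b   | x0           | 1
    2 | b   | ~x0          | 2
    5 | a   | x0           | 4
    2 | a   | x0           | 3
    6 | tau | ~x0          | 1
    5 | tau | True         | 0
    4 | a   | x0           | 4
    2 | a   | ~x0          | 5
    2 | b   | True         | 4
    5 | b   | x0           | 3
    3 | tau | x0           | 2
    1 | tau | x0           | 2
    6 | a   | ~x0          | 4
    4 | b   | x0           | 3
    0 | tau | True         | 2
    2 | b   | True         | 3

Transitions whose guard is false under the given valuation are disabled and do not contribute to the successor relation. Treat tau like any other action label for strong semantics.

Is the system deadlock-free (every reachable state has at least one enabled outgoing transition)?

Reachable = {0,2,3,4,5}
  0: tau→2  [1 out]
  2: a→5  b→2  b→3  b→4  [4 out]
  3: ∅  [deadlock]
  4: ∅  [deadlock]
  5: tau→0  [1 out]
witness 3: tau·b

Answer: DEADLOCK at state 3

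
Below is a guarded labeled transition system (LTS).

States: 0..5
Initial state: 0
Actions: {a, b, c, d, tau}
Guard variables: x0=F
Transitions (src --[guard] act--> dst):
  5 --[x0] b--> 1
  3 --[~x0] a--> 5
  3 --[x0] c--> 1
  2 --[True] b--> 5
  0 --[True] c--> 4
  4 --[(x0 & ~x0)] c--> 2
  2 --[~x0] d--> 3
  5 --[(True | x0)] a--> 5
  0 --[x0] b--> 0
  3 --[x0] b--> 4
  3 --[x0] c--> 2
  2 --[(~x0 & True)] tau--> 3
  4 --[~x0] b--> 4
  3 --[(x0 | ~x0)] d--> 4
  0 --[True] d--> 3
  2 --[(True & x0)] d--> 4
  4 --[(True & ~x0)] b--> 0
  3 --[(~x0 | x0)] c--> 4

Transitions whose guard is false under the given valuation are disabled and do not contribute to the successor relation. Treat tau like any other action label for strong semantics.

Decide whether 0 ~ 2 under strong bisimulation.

Refine partition for ~:
  π0 = {{0,1,2,3,4,5}}
  π1 = {{0},{1},{2},{3},{4},{5}}
stable after 2 split(s): 6 block(s)
[0]={0}  [2]={2}

Answer: NOT BISIMILAR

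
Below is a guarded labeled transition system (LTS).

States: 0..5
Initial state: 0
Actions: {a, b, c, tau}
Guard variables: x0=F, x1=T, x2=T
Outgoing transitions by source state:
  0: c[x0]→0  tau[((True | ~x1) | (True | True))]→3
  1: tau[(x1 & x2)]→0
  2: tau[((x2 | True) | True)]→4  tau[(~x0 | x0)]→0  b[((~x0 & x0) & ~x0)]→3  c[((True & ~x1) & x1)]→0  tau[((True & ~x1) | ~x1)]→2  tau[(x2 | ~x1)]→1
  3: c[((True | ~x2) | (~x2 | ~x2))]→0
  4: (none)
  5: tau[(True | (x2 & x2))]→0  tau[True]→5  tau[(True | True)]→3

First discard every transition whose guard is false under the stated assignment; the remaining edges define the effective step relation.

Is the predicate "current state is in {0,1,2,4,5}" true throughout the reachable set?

Allowed set {0,1,2,4,5}
R = {0,3}
  0: ok
  3: outside
counterexample path to 3: tau

Answer: INVARIANT VIOLATED at state 3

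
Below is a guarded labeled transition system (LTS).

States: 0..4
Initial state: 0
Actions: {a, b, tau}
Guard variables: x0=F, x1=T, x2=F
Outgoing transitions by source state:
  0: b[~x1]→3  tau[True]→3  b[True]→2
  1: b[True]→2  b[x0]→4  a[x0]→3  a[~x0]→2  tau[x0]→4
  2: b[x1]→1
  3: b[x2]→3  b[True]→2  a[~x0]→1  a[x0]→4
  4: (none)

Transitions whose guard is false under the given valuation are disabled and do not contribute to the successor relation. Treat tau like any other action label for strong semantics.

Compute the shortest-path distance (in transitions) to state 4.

Answer: UNREACHABLE

Analysis:
Breadth-first toward 4:
  Layer 0: {0}
  Layer 1: {2,3}
  Layer 2: {1}
4 never appears.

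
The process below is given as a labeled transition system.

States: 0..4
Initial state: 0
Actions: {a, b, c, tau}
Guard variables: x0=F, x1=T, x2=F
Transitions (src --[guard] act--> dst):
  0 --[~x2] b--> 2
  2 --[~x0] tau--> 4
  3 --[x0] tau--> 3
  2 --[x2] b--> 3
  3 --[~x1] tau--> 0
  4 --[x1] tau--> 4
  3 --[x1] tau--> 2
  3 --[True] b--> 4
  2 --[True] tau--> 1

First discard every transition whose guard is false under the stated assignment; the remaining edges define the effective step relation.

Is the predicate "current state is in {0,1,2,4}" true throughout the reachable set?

Inv-set: {0,1,2,4}
Reachable = {0,1,2,4}
  0: ✓
  1: ✓
  2: ✓
  4: ✓

Answer: INVARIANT HOLDS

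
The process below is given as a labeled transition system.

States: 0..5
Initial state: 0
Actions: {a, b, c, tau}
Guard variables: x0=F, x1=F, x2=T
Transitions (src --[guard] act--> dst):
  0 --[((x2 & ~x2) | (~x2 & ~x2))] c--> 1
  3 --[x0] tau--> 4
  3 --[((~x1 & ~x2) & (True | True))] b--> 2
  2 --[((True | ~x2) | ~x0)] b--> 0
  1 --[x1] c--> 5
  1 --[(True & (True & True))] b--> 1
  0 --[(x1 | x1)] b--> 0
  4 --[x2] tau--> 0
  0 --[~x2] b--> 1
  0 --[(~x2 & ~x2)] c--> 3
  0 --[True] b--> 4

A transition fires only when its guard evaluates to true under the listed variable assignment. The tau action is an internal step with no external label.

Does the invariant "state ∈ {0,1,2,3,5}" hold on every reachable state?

Inv-set: {0,1,2,3,5}
Reachable = {0,4}
  0: safe
  4: outside
witness against invariant: b → 4

Answer: INVARIANT VIOLATED at state 4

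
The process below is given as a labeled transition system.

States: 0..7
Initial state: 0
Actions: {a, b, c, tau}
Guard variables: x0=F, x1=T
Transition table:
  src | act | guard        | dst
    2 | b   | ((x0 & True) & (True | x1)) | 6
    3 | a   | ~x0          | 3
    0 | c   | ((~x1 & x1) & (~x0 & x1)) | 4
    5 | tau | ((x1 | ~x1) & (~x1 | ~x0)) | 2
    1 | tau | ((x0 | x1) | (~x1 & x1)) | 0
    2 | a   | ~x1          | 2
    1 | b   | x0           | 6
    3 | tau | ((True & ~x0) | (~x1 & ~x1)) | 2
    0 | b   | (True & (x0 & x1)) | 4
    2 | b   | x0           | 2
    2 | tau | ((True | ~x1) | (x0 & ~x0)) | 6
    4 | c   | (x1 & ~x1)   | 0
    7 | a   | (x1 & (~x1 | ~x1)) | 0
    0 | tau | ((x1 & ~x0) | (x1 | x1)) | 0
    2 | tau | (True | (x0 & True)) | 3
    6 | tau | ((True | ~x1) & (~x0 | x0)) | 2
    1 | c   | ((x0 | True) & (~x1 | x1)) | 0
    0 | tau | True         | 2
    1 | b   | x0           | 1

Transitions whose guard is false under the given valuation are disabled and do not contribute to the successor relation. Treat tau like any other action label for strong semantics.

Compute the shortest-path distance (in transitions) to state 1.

Breadth-first toward 1:
  depth 0: {0}
  depth 1: {2}
  depth 2: {3,6}
1 never appears.

Answer: UNREACHABLE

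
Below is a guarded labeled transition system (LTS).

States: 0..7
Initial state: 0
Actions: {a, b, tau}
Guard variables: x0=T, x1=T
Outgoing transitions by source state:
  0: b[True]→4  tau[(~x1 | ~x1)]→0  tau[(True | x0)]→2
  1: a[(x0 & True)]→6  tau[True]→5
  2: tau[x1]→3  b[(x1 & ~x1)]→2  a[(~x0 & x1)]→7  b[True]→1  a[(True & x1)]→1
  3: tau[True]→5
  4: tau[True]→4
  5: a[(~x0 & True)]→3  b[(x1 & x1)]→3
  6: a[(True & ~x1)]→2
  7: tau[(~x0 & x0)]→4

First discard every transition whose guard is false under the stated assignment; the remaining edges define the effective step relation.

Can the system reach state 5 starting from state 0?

Answer: REACHABLE

Trace:
Guard filter leaves 10 enabled edge(s).
Layer 0: {0}
Layer 1: {2,4}  cumulative {0,2,4}
Layer 2: {1,3}  cumulative {0,1,2,3,4}
Layer 3: {5,6}  cumulative {0,1,2,3,4,5,6}
Reachable = {0,1,2,3,4,5,6}
witness 5: tau·tau·tau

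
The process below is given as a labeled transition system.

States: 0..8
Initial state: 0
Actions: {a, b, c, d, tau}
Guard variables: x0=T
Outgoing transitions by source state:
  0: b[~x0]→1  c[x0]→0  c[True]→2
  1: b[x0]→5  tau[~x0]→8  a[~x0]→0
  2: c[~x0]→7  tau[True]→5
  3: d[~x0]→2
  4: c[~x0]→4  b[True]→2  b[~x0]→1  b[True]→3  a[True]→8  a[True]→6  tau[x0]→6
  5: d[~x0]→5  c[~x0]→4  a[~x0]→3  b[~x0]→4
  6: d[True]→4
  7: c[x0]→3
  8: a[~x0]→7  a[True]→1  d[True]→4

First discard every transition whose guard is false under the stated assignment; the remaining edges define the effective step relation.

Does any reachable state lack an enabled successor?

R = {0,2,5}
  0: c→0  c→2  [deg 2]
  2: tau→5  [deg 1]
  5: ∅  [deadlock]
witness 5: c·tau

Answer: DEADLOCK at state 5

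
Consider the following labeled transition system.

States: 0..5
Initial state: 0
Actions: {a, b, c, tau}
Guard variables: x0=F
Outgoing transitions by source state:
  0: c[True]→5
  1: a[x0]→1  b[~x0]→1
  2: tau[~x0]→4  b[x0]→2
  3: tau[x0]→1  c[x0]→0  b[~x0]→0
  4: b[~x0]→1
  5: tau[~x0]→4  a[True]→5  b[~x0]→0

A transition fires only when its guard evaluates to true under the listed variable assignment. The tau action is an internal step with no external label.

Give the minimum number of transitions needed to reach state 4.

Answer: 2

Working:
BFS to 4:
  L0 = {0}
  L1 = {5}
  L2 = {4}
depth(4)=2, e.g. c·tau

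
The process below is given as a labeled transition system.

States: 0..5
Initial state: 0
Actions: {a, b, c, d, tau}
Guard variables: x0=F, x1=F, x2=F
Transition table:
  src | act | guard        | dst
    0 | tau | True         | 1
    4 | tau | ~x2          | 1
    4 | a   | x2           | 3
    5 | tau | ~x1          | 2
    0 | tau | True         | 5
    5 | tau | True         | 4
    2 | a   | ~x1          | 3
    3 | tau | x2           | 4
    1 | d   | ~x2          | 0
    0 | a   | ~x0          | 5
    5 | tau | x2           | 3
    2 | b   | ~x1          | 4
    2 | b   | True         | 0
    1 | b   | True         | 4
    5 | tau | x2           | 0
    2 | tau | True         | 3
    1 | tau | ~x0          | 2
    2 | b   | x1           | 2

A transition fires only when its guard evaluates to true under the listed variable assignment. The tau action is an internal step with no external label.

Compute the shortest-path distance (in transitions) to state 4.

Answer: 2

Trace:
Layered search for 4:
  Layer 0: {0}
  Layer 1: {1,5}
  Layer 2: {2,4}
depth(4)=2, e.g. a·tau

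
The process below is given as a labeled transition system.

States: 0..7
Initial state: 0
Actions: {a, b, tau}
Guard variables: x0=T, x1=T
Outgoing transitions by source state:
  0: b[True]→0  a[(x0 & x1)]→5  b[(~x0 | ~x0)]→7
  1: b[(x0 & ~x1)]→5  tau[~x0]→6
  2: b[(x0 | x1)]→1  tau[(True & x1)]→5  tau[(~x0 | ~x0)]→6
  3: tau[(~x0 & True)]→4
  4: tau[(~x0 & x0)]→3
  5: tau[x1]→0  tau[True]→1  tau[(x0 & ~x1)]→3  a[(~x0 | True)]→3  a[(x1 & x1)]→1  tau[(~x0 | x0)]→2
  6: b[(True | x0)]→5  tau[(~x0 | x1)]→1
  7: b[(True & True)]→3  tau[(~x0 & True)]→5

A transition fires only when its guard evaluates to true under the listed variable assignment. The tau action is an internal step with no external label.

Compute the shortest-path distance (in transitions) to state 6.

Answer: UNREACHABLE

Working:
Breadth-first toward 6:
  Layer 0: {0}
  Layer 1: {5}
  Layer 2: {1,2,3}
6 never appears.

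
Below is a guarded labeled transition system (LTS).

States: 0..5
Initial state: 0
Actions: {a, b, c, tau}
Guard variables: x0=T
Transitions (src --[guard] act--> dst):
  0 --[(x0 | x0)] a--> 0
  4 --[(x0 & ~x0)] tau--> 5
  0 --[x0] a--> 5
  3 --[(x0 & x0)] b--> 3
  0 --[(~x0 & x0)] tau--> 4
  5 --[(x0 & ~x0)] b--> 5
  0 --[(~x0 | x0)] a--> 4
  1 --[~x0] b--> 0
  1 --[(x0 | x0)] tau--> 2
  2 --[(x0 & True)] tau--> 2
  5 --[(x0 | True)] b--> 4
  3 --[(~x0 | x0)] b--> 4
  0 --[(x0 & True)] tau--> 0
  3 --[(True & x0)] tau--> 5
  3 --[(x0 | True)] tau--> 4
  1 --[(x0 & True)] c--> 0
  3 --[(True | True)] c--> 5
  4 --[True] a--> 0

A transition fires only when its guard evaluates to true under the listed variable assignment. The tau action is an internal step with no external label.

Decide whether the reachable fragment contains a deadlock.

Reach set: {0,4,5}
  0: a→0  a→4  a→5  tau→0  [4 out]
  4: a→0  [1 out]
  5: b→4  [1 out]

Answer: DEADLOCK-FREE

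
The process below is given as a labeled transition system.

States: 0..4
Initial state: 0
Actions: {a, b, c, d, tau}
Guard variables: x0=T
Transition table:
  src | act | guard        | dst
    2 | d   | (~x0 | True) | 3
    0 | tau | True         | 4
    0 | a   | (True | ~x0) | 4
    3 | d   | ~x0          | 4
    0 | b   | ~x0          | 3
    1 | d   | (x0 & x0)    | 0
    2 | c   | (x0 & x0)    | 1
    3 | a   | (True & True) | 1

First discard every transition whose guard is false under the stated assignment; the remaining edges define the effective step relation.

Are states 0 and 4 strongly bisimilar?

Bisimulation quotient by refinement:
  round 0: {{0,1,2,3,4}}
  round 1: {{0},{1},{2},{3},{4}}
Fixed point at round 2; 5 class(es).
class of 0: {0}; class of 4: {4}

Answer: NOT BISIMILAR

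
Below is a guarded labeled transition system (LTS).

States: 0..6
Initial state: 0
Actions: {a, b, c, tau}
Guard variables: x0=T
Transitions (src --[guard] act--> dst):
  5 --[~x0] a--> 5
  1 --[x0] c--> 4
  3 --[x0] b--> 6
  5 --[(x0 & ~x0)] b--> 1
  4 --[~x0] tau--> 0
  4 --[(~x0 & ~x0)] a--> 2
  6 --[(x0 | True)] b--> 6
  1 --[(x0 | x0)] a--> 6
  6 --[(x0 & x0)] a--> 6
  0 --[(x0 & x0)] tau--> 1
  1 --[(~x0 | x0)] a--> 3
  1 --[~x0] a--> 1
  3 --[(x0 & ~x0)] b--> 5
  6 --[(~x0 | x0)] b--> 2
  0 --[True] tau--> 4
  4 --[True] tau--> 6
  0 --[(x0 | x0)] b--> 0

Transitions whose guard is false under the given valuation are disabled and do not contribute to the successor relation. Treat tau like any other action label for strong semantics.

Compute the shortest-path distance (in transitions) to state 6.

Answer: 2

Trace:
Layered search for 6:
  depth 0: {0}
  depth 1: {1,4}
  depth 2: {3,6}
depth(6)=2, e.g. tau·a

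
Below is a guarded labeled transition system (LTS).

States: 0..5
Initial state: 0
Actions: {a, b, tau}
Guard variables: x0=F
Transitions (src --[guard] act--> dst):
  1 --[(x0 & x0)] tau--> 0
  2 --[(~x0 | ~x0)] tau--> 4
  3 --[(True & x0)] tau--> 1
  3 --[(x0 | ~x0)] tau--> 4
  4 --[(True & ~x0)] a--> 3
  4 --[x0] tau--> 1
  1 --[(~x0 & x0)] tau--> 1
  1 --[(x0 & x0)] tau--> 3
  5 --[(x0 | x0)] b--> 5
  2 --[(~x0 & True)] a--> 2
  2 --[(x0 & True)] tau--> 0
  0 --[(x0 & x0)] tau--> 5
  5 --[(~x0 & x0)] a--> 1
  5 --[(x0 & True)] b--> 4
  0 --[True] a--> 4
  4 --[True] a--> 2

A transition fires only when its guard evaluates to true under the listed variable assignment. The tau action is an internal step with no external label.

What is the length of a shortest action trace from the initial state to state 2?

Answer: 2

Analysis:
Layered search for 2:
  Layer 0: {0}
  Layer 1: {4}
  Layer 2: {2,3}
2 enters at depth 2; path a·a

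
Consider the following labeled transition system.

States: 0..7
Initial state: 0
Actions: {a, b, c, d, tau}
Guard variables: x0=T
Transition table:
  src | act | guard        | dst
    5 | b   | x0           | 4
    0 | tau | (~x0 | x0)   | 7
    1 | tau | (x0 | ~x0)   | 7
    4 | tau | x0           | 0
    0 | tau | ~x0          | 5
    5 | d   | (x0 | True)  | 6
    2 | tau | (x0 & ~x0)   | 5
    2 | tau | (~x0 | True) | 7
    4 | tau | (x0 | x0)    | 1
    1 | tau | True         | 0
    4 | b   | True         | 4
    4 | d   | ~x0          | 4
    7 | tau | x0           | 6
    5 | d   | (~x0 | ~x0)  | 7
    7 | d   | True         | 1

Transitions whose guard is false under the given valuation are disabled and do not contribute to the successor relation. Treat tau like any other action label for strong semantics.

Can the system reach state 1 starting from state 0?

Answer: REACHABLE

Working:
After dropping false guards: 11 live edges.
Layer 0: {0}
Layer 1: {7}  now seen {0,7}
Layer 2: {1,6}  now seen {0,1,6,7}
Reachable = {0,1,6,7}
witness 1: tau·d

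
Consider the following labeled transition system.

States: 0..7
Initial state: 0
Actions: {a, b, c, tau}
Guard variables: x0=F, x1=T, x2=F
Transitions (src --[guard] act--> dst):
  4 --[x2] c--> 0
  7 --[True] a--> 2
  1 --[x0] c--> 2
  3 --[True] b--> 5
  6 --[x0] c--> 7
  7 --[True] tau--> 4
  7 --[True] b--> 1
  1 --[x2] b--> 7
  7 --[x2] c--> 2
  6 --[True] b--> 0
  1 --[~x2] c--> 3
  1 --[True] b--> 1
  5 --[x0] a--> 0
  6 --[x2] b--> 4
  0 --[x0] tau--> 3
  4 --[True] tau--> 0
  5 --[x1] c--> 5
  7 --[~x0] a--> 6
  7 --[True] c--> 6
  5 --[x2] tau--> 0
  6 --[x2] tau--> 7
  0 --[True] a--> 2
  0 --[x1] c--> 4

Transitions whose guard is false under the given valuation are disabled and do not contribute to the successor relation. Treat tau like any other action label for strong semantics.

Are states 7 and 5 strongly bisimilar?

Answer: NOT BISIMILAR

Trace:
Compute ~ classes (split until stable):
  round 0: {{0,1,2,3,4,5,6,7}}
  round 1: {{0},{1},{2},{3,6},{4},{5},{7}}
  round 2: {{0},{1},{2},{3},{4},{5},{6},{7}}
8 equivalence class(es) (converged in 3)
7∈{7}, 5∈{5}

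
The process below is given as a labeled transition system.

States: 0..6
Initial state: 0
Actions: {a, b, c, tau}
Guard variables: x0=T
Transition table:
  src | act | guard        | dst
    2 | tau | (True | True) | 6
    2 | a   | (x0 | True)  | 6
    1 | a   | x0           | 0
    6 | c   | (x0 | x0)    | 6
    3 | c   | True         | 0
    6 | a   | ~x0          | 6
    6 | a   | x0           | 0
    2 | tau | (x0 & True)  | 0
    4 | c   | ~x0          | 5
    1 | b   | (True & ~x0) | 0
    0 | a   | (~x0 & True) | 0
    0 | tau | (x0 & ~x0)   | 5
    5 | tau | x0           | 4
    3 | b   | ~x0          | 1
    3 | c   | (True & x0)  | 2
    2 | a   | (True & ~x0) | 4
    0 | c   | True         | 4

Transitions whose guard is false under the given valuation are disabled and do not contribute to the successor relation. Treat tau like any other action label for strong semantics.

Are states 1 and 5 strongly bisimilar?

Answer: NOT BISIMILAR

Trace:
Refine partition for ~:
  π0 = {{0,1,2,3,4,5,6}}
  π1 = {{0,3},{1},{2},{4},{5},{6}}
  π2 = {{0},{1},{2},{3},{4},{5},{6}}
stable after 3 split(s): 7 block(s)
class of 1: {1}; class of 5: {5}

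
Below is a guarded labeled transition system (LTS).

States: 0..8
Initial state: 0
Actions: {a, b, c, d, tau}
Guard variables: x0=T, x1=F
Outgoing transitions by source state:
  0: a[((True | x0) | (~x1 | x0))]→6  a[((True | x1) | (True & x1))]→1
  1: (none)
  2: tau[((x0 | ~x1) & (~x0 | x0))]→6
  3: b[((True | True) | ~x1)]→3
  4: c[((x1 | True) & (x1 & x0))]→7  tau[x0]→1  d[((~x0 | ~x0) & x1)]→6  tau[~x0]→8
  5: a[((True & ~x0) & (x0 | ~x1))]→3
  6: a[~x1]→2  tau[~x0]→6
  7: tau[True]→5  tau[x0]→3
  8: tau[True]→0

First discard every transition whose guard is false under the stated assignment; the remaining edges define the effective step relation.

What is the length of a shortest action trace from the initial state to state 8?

Answer: UNREACHABLE

Working:
Breadth-first toward 8:
  depth 0: {0}
  depth 1: {1,6}
  depth 2: {2}
8 never appears.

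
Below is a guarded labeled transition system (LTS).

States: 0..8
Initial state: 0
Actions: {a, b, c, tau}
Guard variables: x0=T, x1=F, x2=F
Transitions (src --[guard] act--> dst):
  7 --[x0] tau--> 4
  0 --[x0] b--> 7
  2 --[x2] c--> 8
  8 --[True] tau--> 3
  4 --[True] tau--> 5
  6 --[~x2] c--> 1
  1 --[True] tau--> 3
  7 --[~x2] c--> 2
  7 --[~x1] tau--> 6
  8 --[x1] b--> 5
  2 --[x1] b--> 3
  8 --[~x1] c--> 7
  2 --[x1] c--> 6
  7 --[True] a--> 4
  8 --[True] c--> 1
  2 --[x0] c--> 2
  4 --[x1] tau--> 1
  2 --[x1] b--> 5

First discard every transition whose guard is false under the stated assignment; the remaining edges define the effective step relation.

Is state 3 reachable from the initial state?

Answer: REACHABLE

Analysis:
12 transition(s) survive guard evaluation.
depth 0: {0}
depth 1: {7}  now seen {0,7}
depth 2: {2,4,6}  now seen {0,2,4,6,7}
depth 3: {1,5}  now seen {0,1,2,4,5,6,7}
depth 4: {3}  now seen {0,1,2,3,4,5,6,7}
Reachable = {0,1,2,3,4,5,6,7}
trace reaching 3: b·tau·c·tau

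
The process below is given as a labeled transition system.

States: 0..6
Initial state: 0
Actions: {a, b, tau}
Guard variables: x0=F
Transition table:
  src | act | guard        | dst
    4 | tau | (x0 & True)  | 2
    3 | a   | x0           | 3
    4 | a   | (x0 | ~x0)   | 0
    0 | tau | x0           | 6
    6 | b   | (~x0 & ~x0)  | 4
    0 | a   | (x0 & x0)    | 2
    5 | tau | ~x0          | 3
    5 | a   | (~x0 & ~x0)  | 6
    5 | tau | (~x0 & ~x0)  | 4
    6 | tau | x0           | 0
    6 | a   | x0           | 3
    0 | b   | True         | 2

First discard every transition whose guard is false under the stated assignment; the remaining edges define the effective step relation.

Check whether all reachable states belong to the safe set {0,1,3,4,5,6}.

Answer: INVARIANT VIOLATED at state 2

Analysis:
Allowed set {0,1,3,4,5,6}
Reach set: {0,2}
  0: ok
  2: VIOLATES
witness against invariant: b → 2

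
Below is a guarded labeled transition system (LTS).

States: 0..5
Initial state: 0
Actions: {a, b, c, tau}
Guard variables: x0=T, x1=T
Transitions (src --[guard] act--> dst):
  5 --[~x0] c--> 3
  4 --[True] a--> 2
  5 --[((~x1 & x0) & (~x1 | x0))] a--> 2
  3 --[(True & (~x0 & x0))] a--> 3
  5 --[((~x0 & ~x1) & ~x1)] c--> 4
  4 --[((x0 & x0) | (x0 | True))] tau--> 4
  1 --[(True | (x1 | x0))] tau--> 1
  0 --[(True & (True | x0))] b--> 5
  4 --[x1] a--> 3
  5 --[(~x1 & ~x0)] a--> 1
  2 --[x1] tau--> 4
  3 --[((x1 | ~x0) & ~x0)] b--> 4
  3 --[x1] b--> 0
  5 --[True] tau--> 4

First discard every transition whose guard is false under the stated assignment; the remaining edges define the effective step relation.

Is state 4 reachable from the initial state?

Guard filter leaves 8 enabled edge(s).
L0 = {0}
L1 = {5}  now seen {0,5}
L2 = {4}  now seen {0,4,5}
L3 = {2,3}  now seen {0,2,3,4,5}
R = {0,2,3,4,5}
trace reaching 4: b·tau

Answer: REACHABLE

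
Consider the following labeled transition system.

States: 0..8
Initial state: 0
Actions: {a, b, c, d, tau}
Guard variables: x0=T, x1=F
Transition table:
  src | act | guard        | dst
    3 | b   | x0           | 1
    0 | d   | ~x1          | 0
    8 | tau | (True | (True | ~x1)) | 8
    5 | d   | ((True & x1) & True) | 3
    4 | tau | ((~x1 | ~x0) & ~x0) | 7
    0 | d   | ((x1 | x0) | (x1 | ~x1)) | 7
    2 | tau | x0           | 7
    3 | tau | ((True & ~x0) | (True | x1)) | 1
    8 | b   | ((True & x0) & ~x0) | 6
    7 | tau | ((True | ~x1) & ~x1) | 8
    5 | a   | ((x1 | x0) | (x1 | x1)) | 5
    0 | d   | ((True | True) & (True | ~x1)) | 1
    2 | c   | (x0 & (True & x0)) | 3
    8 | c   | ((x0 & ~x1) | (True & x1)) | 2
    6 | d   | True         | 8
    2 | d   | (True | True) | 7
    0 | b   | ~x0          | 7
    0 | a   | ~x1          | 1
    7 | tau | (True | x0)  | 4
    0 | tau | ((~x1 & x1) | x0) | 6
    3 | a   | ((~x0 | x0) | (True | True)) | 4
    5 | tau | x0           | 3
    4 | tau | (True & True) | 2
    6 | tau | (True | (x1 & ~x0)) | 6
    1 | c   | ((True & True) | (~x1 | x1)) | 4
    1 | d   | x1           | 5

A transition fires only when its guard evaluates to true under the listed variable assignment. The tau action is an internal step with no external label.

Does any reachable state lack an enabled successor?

Answer: DEADLOCK-FREE

Trace:
Reach set: {0,1,2,3,4,6,7,8}
  0: a→1  d→0  d→1  d→7  tau→6  [deg 5]
  1: c→4  [deg 1]
  2: c→3  d→7  tau→7  [deg 3]
  3: a→4  b→1  tau→1  [deg 3]
  4: tau→2  [deg 1]
  6: d→8  tau→6  [deg 2]
  7: tau→4  tau→8  [deg 2]
  8: c→2  tau→8  [deg 2]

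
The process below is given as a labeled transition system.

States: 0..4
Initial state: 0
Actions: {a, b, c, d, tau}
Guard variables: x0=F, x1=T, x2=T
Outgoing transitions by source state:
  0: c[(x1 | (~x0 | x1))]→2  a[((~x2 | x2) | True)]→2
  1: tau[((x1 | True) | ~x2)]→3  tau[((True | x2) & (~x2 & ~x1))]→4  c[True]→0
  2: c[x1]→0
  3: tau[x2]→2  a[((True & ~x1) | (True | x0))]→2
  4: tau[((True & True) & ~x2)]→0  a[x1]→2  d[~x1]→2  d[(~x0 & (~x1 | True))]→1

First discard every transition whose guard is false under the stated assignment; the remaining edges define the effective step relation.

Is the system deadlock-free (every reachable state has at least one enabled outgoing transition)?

Reach set: {0,2}
  0: a→2  c→2  [2 out]
  2: c→0  [1 out]

Answer: DEADLOCK-FREE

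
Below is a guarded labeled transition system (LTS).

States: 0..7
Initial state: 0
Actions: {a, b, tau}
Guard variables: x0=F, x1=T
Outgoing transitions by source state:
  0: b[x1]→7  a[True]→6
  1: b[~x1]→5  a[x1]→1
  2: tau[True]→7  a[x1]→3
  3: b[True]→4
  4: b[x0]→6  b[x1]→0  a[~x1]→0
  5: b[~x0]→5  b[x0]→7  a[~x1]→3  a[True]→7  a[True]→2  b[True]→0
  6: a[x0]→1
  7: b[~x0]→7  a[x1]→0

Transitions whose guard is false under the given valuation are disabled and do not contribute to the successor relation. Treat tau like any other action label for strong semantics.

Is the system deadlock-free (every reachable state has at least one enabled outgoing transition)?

Answer: DEADLOCK at state 6

Working:
R = {0,6,7}
  0: a→6  b→7  [2 exit(s)]
  6: ∅  [STUCK]
  7: a→0  b→7  [2 exit(s)]
trace reaching 6: a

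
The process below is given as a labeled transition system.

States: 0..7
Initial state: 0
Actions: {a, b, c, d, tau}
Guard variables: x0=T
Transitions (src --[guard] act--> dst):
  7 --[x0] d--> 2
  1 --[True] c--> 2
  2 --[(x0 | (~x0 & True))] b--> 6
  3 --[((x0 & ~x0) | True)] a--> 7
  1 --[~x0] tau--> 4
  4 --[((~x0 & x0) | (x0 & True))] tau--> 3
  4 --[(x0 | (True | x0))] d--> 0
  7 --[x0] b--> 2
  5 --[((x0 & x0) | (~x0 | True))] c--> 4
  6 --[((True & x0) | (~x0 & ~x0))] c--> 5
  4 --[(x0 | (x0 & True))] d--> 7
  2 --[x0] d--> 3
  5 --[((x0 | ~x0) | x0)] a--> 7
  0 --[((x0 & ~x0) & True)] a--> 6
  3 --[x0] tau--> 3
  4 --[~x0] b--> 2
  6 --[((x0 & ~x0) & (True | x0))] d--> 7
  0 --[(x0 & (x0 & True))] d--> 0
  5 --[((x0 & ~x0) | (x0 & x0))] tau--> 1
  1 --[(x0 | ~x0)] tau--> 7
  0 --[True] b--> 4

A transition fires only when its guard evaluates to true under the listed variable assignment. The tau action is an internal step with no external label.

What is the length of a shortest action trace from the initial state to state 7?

Answer: 2

Analysis:
Layered search for 7:
  Layer 0: {0}
  Layer 1: {4}
  Layer 2: {3,7}
first hit 7 at d=2 via b·d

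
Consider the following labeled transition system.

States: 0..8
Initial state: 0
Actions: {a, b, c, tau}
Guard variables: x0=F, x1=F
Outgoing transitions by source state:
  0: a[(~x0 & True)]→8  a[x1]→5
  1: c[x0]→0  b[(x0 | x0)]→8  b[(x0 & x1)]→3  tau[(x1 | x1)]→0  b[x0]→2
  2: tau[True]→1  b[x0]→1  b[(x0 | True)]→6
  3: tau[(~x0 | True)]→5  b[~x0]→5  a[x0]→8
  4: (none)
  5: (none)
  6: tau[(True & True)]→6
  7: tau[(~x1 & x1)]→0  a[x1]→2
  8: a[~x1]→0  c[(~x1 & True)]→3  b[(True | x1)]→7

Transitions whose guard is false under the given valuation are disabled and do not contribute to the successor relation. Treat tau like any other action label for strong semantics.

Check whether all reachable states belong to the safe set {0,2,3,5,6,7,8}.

Answer: INVARIANT HOLDS

Working:
Allowed set {0,2,3,5,6,7,8}
Reach set: {0,3,5,7,8}
  0: safe
  3: safe
  5: safe
  7: safe
  8: safe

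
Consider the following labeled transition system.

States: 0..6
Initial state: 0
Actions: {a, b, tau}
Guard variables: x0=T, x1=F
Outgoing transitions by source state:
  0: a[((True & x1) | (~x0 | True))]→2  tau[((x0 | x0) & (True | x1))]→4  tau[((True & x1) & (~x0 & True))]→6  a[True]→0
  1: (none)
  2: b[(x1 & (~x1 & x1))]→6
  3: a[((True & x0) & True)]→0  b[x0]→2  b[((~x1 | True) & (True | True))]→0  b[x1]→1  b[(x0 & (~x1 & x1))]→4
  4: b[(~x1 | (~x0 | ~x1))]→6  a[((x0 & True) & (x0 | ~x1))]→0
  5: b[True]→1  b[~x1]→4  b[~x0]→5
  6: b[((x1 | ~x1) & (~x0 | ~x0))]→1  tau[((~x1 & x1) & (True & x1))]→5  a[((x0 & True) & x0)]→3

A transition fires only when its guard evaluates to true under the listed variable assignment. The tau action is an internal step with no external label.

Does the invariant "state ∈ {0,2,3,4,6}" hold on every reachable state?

Answer: INVARIANT HOLDS

Working:
Safe = {0,2,3,4,6}
Reachable = {0,2,3,4,6}
  0: ok
  2: ok
  3: ok
  4: ok
  6: ok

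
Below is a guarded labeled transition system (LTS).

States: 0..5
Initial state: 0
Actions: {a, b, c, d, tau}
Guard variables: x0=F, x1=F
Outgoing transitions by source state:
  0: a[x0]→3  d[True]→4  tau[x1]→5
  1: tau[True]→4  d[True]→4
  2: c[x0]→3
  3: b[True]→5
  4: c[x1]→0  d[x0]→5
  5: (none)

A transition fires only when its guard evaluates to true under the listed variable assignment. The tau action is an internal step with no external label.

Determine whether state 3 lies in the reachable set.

After dropping false guards: 4 live edges.
L0 = {0}
L1 = {4}  total {0,4}
R = {0,4}

Answer: UNREACHABLE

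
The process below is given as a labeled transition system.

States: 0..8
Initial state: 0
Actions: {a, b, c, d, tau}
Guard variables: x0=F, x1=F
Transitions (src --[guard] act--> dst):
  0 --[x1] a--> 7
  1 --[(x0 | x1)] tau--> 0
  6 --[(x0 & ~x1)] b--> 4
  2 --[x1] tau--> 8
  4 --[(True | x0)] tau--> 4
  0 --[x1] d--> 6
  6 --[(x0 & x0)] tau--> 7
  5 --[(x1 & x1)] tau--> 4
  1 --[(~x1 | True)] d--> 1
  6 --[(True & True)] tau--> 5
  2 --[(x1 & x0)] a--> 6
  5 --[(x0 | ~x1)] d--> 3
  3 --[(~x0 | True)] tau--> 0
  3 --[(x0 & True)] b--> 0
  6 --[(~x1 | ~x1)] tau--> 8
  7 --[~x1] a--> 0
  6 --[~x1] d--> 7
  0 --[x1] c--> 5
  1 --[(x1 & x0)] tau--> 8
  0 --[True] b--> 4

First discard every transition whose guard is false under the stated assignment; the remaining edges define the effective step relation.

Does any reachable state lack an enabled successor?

Answer: DEADLOCK-FREE

Analysis:
Reachable = {0,4}
  0: b→4  [1 out]
  4: tau→4  [1 out]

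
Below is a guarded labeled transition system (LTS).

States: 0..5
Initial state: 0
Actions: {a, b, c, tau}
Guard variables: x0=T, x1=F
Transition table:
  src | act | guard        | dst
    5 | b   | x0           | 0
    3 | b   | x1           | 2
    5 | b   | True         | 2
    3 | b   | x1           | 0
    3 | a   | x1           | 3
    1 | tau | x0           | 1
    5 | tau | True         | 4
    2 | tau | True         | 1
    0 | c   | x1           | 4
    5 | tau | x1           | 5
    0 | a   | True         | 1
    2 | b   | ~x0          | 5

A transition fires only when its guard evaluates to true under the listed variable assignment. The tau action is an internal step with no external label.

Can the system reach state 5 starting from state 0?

6 transition(s) survive guard evaluation.
L0 = {0}
L1 = {1}  total {0,1}
R = {0,1}

Answer: UNREACHABLE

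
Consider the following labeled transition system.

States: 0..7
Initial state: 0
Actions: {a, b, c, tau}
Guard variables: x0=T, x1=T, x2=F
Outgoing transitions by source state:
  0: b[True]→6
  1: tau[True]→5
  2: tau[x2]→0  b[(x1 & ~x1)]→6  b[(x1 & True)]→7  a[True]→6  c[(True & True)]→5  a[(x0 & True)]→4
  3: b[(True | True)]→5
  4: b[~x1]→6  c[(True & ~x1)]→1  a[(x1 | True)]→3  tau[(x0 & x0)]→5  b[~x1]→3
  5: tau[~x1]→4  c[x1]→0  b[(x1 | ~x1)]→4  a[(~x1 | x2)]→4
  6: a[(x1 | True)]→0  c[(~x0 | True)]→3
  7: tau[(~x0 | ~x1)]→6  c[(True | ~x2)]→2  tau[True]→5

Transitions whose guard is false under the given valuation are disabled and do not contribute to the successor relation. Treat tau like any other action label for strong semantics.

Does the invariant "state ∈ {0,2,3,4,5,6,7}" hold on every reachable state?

Safe = {0,2,3,4,5,6,7}
Reach set: {0,3,4,5,6}
  0: safe
  3: safe
  4: safe
  5: safe
  6: safe

Answer: INVARIANT HOLDS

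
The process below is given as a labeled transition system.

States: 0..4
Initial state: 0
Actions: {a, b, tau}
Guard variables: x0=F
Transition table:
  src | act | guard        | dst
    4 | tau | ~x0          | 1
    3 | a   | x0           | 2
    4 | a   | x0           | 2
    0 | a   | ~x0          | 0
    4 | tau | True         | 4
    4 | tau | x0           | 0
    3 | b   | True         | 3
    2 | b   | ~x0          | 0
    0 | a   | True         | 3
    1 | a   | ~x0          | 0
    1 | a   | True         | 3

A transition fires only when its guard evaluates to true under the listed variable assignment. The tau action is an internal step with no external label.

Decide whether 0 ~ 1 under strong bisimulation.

Compute ~ classes (split until stable):
  P[0] = {{0,1,2,3,4}}
  P[1] = {{0,1},{2,3},{4}}
  P[2] = {{0,1},{2},{3},{4}}
stable after 3 split(s): 4 block(s)
class of 0: {0,1}; class of 1: {0,1}

Answer: BISIMILAR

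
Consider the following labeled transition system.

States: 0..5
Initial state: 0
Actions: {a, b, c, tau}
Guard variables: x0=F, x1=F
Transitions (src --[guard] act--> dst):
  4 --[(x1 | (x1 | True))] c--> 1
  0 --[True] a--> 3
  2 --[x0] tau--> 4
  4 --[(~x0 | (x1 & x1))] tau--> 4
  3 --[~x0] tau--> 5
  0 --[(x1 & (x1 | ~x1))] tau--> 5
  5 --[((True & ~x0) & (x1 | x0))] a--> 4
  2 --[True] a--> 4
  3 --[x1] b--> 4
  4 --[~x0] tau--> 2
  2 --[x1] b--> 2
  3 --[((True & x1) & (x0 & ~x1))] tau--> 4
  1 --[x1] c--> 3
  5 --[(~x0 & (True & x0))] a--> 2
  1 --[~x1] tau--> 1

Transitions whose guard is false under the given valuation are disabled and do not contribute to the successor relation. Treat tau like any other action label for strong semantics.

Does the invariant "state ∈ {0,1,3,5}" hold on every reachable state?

Answer: INVARIANT HOLDS

Analysis:
Allowed set {0,1,3,5}
Reach set: {0,3,5}
  0: ✓
  3: ✓
  5: ✓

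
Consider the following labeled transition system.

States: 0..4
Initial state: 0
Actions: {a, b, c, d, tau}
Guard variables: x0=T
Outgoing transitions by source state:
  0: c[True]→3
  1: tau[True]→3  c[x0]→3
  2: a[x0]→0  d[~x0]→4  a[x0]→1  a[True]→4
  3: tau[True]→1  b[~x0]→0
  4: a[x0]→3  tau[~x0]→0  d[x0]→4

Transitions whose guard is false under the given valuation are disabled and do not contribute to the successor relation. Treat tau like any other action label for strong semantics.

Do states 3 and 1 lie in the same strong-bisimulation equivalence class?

Compute ~ classes (split until stable):
  round 0: {{0,1,2,3,4}}
  round 1: {{0},{1},{2},{3},{4}}
stable after 2 split(s): 5 block(s)
3∈{3}, 1∈{1}

Answer: NOT BISIMILAR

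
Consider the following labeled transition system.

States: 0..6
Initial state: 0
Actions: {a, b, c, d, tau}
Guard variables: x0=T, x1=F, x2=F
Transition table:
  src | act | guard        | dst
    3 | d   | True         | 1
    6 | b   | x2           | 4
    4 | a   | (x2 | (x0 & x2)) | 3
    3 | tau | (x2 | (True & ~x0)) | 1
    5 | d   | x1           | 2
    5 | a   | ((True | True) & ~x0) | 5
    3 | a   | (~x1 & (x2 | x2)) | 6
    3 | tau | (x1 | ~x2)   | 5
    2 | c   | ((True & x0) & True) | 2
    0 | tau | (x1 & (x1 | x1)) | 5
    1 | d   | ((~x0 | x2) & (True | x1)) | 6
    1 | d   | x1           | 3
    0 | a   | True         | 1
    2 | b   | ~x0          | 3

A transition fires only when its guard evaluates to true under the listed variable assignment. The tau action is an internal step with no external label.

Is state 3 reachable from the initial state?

Answer: UNREACHABLE

Working:
Guard filter leaves 4 enabled edge(s).
L0 = {0}
L1 = {1}  now seen {0,1}
Reach set: {0,1}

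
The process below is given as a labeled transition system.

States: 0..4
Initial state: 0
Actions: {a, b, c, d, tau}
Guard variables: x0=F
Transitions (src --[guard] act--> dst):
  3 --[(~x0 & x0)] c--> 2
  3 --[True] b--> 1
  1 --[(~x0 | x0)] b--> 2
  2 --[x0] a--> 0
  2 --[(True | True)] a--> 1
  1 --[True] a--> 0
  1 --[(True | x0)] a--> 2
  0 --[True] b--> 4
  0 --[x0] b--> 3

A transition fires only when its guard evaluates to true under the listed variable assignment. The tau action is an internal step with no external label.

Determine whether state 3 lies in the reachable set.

After dropping false guards: 6 live edges.
Layer 0: {0}
Layer 1: {4}  cumulative {0,4}
Reach set: {0,4}

Answer: UNREACHABLE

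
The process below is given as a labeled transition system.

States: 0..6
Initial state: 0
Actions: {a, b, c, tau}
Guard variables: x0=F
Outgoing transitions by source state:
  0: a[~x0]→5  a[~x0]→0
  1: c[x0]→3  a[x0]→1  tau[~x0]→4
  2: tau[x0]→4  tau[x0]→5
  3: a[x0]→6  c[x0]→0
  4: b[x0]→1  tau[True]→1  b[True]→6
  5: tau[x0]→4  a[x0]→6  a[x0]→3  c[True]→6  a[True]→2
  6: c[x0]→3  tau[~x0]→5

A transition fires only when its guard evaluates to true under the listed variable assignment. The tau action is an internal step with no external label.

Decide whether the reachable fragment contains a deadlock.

Reachable = {0,2,5,6}
  0: a→0  a→5  [2 exit(s)]
  2: ∅  [deadlock]
  5: a→2  c→6  [2 exit(s)]
  6: tau→5  [1 exit(s)]
witness 2: a·a

Answer: DEADLOCK at state 2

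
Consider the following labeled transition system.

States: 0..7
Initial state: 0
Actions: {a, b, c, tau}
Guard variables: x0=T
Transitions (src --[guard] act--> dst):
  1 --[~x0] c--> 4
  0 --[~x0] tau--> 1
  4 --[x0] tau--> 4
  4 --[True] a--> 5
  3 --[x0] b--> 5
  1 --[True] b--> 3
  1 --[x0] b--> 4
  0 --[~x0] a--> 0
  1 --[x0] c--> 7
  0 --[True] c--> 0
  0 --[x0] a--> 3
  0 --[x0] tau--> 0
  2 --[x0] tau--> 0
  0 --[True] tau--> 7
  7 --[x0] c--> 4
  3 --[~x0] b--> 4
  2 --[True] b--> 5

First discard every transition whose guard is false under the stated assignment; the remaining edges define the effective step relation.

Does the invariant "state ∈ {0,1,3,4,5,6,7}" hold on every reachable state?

Answer: INVARIANT HOLDS

Analysis:
Safe = {0,1,3,4,5,6,7}
Reach set: {0,3,4,5,7}
  0: safe
  3: safe
  4: safe
  5: safe
  7: safe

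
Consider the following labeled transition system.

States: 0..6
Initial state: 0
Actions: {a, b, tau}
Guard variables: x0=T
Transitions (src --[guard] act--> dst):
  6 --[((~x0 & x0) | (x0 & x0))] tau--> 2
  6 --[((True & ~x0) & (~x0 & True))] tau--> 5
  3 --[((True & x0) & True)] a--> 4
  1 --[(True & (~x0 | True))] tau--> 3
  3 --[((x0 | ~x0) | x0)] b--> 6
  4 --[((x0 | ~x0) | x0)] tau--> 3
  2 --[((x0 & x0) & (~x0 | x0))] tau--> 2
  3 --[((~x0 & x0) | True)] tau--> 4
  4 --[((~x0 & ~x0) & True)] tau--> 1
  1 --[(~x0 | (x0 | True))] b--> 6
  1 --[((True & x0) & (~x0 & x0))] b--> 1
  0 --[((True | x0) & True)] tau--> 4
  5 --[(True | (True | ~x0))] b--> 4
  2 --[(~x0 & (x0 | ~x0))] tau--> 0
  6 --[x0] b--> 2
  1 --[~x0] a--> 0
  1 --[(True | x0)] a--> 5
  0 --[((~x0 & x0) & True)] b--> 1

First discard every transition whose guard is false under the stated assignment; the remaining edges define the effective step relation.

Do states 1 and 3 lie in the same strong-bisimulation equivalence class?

Answer: NOT BISIMILAR

Working:
Refine partition for ~:
  P[0] = {{0,1,2,3,4,5,6}}
  P[1] = {{0,2,4},{1,3},{5},{6}}
  P[2] = {{0,2},{1},{3},{4},{5},{6}}
  P[3] = {{0},{1},{2},{3},{4},{5},{6}}
7 equivalence class(es) (converged in 4)
class of 1: {1}; class of 3: {3}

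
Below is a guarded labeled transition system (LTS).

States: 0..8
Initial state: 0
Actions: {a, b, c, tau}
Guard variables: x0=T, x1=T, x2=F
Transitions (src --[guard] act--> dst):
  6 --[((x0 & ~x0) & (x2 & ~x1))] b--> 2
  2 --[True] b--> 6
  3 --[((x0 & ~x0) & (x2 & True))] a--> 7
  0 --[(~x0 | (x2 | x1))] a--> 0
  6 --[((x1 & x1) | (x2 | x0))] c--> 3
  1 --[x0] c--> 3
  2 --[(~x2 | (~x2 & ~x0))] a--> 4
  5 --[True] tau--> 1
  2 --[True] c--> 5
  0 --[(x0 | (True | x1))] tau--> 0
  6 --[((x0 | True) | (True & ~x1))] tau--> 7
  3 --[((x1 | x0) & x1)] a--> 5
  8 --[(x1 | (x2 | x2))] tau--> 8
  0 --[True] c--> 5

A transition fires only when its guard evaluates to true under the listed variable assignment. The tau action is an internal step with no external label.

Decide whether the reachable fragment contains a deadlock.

R = {0,1,3,5}
  0: a→0  c→5  tau→0  [3 out]
  1: c→3  [1 out]
  3: a→5  [1 out]
  5: tau→1  [1 out]

Answer: DEADLOCK-FREE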